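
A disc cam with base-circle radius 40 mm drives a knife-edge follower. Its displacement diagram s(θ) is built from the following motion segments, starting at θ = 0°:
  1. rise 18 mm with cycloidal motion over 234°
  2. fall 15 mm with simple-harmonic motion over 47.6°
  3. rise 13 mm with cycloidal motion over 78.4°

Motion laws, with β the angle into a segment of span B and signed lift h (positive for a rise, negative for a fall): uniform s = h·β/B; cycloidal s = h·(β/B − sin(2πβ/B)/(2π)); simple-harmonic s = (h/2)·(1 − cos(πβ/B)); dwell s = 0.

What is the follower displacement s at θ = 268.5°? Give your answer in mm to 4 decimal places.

seg 1 [0°–234°] cycloidal, h=18: full span → s += 18 → s = 18.0000
seg 2 [234°–281.6°] simple-harmonic, h=-15: θ=268.5° here. β=34.5, B=47.6. -15/2·(1 − cos(π·0.7248)) = -12.3671 → s = 5.6329

5.6329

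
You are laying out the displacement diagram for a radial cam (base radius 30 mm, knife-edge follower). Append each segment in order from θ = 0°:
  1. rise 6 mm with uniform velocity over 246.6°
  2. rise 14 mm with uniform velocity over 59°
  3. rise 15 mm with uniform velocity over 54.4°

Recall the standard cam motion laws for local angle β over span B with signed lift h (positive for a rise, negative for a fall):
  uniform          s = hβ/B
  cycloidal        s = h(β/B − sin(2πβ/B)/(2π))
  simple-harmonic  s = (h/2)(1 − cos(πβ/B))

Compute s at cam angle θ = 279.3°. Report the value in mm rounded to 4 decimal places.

seg 1 [0°–246.6°] uniform, h=6: full span → s += 6 → s = 6.0000
seg 2 [246.6°–305.6°] uniform, h=14: θ=279.3° here. β=32.7, B=59. 14·32.7/59 = 7.7593 → s = 13.7593

13.7593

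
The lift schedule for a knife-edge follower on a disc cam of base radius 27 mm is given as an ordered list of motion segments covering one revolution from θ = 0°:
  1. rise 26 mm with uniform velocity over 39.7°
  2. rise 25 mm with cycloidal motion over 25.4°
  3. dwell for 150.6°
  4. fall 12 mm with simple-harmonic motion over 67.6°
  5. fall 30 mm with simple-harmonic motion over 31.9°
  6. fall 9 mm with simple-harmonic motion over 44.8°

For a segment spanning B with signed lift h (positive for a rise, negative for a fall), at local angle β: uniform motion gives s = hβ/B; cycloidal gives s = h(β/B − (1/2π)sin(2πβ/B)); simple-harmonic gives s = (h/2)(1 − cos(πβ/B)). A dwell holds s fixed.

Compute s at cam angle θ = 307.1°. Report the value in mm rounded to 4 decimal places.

seg 1 [0°–39.7°] uniform, h=26: full span → s += 26 → s = 26.0000
seg 2 [39.7°–65.1°] cycloidal, h=25: full span → s += 25 → s = 51.0000
seg 3 [65.1°–215.7°] dwell: s stays 51.0000
seg 4 [215.7°–283.3°] simple-harmonic, h=-12: full span → s += -12 → s = 39.0000
seg 5 [283.3°–315.2°] simple-harmonic, h=-30: θ=307.1° here. β=23.8, B=31.9. -30/2·(1 − cos(π·0.7461)) = -25.4752 → s = 13.5248

13.5248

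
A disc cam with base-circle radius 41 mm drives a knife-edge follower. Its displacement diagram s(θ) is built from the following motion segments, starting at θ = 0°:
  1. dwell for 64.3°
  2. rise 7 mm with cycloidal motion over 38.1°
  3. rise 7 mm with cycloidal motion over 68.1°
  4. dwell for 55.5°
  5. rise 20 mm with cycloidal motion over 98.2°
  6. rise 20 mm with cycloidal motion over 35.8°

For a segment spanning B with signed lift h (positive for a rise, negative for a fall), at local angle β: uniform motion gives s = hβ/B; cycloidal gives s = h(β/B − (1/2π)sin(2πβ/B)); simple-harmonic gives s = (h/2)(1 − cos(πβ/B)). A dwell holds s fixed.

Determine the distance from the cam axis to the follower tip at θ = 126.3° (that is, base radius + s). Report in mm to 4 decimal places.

seg 1 [0°–64.3°] dwell: s stays 0.0000
seg 2 [64.3°–102.4°] cycloidal, h=7: full span → s += 7 → s = 7.0000
seg 3 [102.4°–170.5°] cycloidal, h=7: θ=126.3° here. β=23.9, B=68.1. 7·(0.3510 − sin(2π·0.3510)/(2π)) = 1.5593 → s = 8.5593
radial distance = base radius + s = 41 + 8.5593 = 49.5593

49.5593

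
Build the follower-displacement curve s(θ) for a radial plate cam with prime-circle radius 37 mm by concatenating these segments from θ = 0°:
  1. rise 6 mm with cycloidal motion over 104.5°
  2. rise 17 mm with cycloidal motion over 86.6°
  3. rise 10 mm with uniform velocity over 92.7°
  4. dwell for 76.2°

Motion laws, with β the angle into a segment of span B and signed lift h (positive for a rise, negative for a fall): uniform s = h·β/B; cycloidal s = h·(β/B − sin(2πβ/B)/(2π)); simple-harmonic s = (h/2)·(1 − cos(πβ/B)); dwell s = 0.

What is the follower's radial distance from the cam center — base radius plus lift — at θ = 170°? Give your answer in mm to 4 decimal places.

seg 1 [0°–104.5°] cycloidal, h=6: full span → s += 6 → s = 6.0000
seg 2 [104.5°–191.1°] cycloidal, h=17: θ=170° here. β=65.5, B=86.6. 17·(0.7564 − sin(2π·0.7564)/(2π)) = 15.5614 → s = 21.5614
radial distance = base radius + s = 37 + 21.5614 = 58.5614

58.5614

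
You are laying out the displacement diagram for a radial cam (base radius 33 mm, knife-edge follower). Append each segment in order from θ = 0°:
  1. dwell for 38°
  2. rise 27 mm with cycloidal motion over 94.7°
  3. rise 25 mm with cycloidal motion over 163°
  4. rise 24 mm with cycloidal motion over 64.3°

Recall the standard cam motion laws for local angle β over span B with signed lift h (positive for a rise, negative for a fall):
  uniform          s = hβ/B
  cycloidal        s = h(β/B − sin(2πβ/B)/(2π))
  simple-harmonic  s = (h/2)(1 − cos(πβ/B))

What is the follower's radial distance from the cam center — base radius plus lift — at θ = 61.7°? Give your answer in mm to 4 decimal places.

seg 1 [0°–38°] dwell: s stays 0.0000
seg 2 [38°–132.7°] cycloidal, h=27: θ=61.7° here. β=23.7, B=94.7. 27·(0.2503 − sin(2π·0.2503)/(2π)) = 2.4600 → s = 2.4600
radial distance = base radius + s = 33 + 2.4600 = 35.4600

35.4600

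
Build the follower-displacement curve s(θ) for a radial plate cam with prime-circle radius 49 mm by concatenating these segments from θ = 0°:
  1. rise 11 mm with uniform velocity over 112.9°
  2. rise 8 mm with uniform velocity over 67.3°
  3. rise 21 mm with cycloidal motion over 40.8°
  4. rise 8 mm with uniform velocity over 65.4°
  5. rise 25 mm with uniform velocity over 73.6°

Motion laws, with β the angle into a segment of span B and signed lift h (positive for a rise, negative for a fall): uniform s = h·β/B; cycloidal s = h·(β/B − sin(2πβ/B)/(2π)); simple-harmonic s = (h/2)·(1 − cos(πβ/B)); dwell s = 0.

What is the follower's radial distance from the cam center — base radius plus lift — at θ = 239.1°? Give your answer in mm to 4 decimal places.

seg 1 [0°–112.9°] uniform, h=11: full span → s += 11 → s = 11.0000
seg 2 [112.9°–180.2°] uniform, h=8: full span → s += 8 → s = 19.0000
seg 3 [180.2°–221°] cycloidal, h=21: full span → s += 21 → s = 40.0000
seg 4 [221°–286.4°] uniform, h=8: θ=239.1° here. β=18.1, B=65.4. 8·18.1/65.4 = 2.2141 → s = 42.2141
radial distance = base radius + s = 49 + 42.2141 = 91.2141

91.2141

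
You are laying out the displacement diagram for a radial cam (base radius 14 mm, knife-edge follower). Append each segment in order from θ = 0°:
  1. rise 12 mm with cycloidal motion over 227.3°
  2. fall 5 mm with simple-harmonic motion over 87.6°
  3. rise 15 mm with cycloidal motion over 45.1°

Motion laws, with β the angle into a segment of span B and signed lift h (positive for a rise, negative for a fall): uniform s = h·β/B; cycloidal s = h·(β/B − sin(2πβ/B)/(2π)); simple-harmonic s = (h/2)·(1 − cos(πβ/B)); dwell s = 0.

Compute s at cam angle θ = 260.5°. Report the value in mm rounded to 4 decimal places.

seg 1 [0°–227.3°] cycloidal, h=12: full span → s += 12 → s = 12.0000
seg 2 [227.3°–314.9°] simple-harmonic, h=-5: θ=260.5° here. β=33.2, B=87.6. -5/2·(1 − cos(π·0.3790)) = -1.5724 → s = 10.4276

10.4276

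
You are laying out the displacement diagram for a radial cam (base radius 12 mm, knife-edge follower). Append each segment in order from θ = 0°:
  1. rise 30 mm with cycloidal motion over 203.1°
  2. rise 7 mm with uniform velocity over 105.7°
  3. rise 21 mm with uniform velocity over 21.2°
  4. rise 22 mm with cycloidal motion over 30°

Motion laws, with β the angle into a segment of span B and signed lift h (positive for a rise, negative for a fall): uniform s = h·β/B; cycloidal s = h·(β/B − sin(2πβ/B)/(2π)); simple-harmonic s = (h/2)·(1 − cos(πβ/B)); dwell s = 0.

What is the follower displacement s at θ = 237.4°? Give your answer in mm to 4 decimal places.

seg 1 [0°–203.1°] cycloidal, h=30: full span → s += 30 → s = 30.0000
seg 2 [203.1°–308.8°] uniform, h=7: θ=237.4° here. β=34.3, B=105.7. 7·34.3/105.7 = 2.2715 → s = 32.2715

32.2715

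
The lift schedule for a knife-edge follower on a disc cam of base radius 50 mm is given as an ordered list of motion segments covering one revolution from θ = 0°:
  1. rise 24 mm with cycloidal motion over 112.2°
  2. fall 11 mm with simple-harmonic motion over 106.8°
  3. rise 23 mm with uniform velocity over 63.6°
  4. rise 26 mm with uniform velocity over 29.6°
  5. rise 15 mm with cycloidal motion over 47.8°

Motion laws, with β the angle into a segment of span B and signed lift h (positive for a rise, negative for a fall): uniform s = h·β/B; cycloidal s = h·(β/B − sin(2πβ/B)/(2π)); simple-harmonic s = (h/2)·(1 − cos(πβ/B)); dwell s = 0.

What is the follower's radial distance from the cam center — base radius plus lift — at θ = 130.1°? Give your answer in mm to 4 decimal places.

seg 1 [0°–112.2°] cycloidal, h=24: full span → s += 24 → s = 24.0000
seg 2 [112.2°–219°] simple-harmonic, h=-11: θ=130.1° here. β=17.9, B=106.8. -11/2·(1 − cos(π·0.1676)) = -0.7450 → s = 23.2550
radial distance = base radius + s = 50 + 23.2550 = 73.2550

73.2550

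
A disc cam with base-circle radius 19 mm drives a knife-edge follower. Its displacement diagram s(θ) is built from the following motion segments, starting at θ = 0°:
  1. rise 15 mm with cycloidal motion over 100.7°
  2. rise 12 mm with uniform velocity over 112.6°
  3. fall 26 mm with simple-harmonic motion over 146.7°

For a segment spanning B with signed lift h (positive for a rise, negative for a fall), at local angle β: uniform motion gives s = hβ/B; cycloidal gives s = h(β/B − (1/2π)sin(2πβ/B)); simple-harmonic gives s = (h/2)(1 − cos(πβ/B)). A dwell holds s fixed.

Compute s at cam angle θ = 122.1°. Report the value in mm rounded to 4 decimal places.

seg 1 [0°–100.7°] cycloidal, h=15: full span → s += 15 → s = 15.0000
seg 2 [100.7°–213.3°] uniform, h=12: θ=122.1° here. β=21.4, B=112.6. 12·21.4/112.6 = 2.2806 → s = 17.2806

17.2806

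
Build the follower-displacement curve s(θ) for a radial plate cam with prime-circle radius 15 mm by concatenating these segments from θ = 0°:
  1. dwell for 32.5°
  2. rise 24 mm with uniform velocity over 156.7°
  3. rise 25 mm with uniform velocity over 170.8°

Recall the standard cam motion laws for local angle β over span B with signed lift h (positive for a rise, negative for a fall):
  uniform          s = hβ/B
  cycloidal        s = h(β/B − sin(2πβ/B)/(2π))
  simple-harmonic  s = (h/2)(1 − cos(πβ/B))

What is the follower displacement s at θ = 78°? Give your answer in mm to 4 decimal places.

seg 1 [0°–32.5°] dwell: s stays 0.0000
seg 2 [32.5°–189.2°] uniform, h=24: θ=78° here. β=45.5, B=156.7. 24·45.5/156.7 = 6.9687 → s = 6.9687

6.9687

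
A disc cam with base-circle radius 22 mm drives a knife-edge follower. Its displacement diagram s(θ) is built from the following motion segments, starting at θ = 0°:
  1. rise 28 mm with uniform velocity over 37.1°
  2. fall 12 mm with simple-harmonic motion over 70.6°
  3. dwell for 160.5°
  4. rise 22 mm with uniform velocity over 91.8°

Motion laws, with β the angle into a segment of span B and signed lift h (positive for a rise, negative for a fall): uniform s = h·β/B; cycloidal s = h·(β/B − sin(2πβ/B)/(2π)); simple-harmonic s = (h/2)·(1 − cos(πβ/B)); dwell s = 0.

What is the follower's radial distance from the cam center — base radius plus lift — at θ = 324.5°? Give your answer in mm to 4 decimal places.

seg 1 [0°–37.1°] uniform, h=28: full span → s += 28 → s = 28.0000
seg 2 [37.1°–107.7°] simple-harmonic, h=-12: full span → s += -12 → s = 16.0000
seg 3 [107.7°–268.2°] dwell: s stays 16.0000
seg 4 [268.2°–360°] uniform, h=22: θ=324.5° here. β=56.3, B=91.8. 22·56.3/91.8 = 13.4924 → s = 29.4924
radial distance = base radius + s = 22 + 29.4924 = 51.4924

51.4924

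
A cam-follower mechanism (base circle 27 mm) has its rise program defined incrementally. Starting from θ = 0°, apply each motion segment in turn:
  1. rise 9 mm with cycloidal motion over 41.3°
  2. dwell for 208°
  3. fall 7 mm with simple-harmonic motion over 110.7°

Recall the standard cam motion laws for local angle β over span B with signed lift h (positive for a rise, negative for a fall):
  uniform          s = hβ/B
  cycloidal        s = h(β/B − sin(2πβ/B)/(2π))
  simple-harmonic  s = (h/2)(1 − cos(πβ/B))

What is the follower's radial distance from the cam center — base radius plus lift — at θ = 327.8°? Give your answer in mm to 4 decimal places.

seg 1 [0°–41.3°] cycloidal, h=9: full span → s += 9 → s = 9.0000
seg 2 [41.3°–249.3°] dwell: s stays 9.0000
seg 3 [249.3°–360°] simple-harmonic, h=-7: θ=327.8° here. β=78.5, B=110.7. -7/2·(1 − cos(π·0.7091)) = -5.6376 → s = 3.3624
radial distance = base radius + s = 27 + 3.3624 = 30.3624

30.3624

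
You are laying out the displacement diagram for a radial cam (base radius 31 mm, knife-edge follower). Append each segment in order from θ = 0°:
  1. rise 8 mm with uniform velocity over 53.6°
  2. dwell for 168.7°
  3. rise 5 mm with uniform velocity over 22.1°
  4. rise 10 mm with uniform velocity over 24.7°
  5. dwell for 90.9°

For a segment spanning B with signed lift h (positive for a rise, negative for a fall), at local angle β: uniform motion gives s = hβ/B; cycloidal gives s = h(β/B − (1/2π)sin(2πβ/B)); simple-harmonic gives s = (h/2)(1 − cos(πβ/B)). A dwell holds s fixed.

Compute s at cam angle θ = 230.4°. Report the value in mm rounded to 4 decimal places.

seg 1 [0°–53.6°] uniform, h=8: full span → s += 8 → s = 8.0000
seg 2 [53.6°–222.3°] dwell: s stays 8.0000
seg 3 [222.3°–244.4°] uniform, h=5: θ=230.4° here. β=8.1, B=22.1. 5·8.1/22.1 = 1.8326 → s = 9.8326

9.8326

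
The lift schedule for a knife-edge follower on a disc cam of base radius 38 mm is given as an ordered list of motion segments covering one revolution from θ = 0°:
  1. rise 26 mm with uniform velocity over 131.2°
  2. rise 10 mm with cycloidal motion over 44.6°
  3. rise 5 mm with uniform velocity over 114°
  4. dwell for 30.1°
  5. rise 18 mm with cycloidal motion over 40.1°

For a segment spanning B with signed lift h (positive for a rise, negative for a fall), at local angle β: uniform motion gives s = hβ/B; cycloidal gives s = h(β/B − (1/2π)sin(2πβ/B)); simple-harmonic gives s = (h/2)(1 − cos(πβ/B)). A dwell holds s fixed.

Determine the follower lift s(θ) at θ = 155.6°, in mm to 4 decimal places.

seg 1 [0°–131.2°] uniform, h=26: full span → s += 26 → s = 26.0000
seg 2 [131.2°–175.8°] cycloidal, h=10: θ=155.6° here. β=24.4, B=44.6. 10·(0.5471 − sin(2π·0.5471)/(2π)) = 5.9349 → s = 31.9349

31.9349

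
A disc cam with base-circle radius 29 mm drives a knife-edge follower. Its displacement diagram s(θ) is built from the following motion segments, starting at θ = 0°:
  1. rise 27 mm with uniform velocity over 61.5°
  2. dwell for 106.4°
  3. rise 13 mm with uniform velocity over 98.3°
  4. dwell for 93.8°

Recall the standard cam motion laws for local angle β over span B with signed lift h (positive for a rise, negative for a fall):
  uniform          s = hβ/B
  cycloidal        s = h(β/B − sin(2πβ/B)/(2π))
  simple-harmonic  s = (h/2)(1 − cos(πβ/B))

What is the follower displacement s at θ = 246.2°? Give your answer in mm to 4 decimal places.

seg 1 [0°–61.5°] uniform, h=27: full span → s += 27 → s = 27.0000
seg 2 [61.5°–167.9°] dwell: s stays 27.0000
seg 3 [167.9°–266.2°] uniform, h=13: θ=246.2° here. β=78.3, B=98.3. 13·78.3/98.3 = 10.3550 → s = 37.3550

37.3550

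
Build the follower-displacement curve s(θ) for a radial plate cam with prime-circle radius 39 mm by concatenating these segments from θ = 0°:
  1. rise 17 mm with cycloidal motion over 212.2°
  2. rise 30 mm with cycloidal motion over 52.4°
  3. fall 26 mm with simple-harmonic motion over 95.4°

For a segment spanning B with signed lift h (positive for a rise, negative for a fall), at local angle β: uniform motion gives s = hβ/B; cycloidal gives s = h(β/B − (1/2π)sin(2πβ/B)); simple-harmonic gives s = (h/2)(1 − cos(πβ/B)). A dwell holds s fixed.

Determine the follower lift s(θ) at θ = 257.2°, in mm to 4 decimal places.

seg 1 [0°–212.2°] cycloidal, h=17: full span → s += 17 → s = 17.0000
seg 2 [212.2°–264.6°] cycloidal, h=30: θ=257.2° here. β=45, B=52.4. 30·(0.8588 − sin(2π·0.8588)/(2π)) = 29.4655 → s = 46.4655

46.4655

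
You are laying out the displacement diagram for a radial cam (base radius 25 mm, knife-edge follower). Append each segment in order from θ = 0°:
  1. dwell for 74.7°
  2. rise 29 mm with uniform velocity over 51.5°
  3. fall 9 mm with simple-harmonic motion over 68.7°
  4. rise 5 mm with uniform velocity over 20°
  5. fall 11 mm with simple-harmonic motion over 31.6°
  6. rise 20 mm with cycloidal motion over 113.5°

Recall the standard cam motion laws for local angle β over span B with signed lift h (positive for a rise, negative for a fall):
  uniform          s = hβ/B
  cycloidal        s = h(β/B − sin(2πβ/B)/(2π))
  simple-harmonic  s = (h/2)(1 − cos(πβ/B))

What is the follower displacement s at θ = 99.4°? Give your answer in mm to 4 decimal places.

seg 1 [0°–74.7°] dwell: s stays 0.0000
seg 2 [74.7°–126.2°] uniform, h=29: θ=99.4° here. β=24.7, B=51.5. 29·24.7/51.5 = 13.9087 → s = 13.9087

13.9087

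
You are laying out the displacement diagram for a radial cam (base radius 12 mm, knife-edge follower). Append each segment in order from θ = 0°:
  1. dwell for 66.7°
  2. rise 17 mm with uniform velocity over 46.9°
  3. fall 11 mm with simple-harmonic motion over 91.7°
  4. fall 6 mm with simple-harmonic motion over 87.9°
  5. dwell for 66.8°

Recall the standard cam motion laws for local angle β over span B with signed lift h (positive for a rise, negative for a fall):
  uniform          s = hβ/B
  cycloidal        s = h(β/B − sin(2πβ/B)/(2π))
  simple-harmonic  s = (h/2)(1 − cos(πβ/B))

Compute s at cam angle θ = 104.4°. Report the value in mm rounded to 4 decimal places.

seg 1 [0°–66.7°] dwell: s stays 0.0000
seg 2 [66.7°–113.6°] uniform, h=17: θ=104.4° here. β=37.7, B=46.9. 17·37.7/46.9 = 13.6652 → s = 13.6652

13.6652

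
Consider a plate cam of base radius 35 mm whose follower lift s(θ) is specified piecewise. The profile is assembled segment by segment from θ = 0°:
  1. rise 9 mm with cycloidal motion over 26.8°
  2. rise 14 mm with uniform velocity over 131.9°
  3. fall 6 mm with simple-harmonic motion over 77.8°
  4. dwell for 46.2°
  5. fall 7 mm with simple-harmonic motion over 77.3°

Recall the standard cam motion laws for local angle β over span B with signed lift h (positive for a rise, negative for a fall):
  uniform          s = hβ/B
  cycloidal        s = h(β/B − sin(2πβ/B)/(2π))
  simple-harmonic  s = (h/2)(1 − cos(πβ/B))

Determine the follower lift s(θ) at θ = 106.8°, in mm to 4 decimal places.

seg 1 [0°–26.8°] cycloidal, h=9: full span → s += 9 → s = 9.0000
seg 2 [26.8°–158.7°] uniform, h=14: θ=106.8° here. β=80, B=131.9. 14·80/131.9 = 8.4913 → s = 17.4913

17.4913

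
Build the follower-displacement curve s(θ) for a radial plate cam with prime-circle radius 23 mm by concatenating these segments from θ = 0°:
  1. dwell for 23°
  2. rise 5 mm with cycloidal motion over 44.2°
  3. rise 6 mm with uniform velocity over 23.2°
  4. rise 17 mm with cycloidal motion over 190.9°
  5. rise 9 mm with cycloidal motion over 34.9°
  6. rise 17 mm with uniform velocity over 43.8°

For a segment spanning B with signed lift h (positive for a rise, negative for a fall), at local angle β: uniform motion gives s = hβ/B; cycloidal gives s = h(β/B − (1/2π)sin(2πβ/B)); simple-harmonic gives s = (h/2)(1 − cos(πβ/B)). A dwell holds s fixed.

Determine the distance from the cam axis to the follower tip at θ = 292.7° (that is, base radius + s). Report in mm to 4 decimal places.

seg 1 [0°–23°] dwell: s stays 0.0000
seg 2 [23°–67.2°] cycloidal, h=5: full span → s += 5 → s = 5.0000
seg 3 [67.2°–90.4°] uniform, h=6: full span → s += 6 → s = 11.0000
seg 4 [90.4°–281.3°] cycloidal, h=17: full span → s += 17 → s = 28.0000
seg 5 [281.3°–316.2°] cycloidal, h=9: θ=292.7° here. β=11.4, B=34.9. 9·(0.3266 − sin(2π·0.3266)/(2π)) = 1.6704 → s = 29.6704
radial distance = base radius + s = 23 + 29.6704 = 52.6704

52.6704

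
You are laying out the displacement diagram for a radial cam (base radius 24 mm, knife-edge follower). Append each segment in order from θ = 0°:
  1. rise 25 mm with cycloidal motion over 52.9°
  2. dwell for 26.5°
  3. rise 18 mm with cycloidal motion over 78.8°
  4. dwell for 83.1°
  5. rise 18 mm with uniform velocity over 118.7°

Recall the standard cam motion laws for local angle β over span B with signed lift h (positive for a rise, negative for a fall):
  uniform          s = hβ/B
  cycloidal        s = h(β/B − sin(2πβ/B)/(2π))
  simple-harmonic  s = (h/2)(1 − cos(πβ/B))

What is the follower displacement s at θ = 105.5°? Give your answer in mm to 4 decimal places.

seg 1 [0°–52.9°] cycloidal, h=25: full span → s += 25 → s = 25.0000
seg 2 [52.9°–79.4°] dwell: s stays 25.0000
seg 3 [79.4°–158.2°] cycloidal, h=18: θ=105.5° here. β=26.1, B=78.8. 18·(0.3312 − sin(2π·0.3312)/(2π)) = 3.4621 → s = 28.4621

28.4621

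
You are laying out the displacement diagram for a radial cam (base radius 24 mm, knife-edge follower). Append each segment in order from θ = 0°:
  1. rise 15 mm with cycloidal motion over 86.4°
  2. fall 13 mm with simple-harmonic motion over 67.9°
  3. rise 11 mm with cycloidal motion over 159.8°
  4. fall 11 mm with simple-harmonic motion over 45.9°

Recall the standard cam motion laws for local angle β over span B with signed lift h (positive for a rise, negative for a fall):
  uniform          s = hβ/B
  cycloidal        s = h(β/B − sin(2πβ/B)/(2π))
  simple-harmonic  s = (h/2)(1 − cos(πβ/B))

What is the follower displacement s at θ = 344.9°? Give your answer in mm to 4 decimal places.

seg 1 [0°–86.4°] cycloidal, h=15: full span → s += 15 → s = 15.0000
seg 2 [86.4°–154.3°] simple-harmonic, h=-13: full span → s += -13 → s = 2.0000
seg 3 [154.3°–314.1°] cycloidal, h=11: full span → s += 11 → s = 13.0000
seg 4 [314.1°–360°] simple-harmonic, h=-11: θ=344.9° here. β=30.8, B=45.9. -11/2·(1 − cos(π·0.6710)) = -8.3149 → s = 4.6851

4.6851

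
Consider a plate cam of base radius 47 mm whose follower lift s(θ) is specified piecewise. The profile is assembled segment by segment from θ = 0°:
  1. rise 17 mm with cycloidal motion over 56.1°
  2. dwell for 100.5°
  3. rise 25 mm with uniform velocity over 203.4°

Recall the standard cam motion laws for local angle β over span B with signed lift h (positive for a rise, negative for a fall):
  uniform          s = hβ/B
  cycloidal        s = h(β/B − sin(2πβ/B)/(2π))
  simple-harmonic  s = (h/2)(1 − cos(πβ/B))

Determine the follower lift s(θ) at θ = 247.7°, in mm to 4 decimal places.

seg 1 [0°–56.1°] cycloidal, h=17: full span → s += 17 → s = 17.0000
seg 2 [56.1°–156.6°] dwell: s stays 17.0000
seg 3 [156.6°–360°] uniform, h=25: θ=247.7° here. β=91.1, B=203.4. 25·91.1/203.4 = 11.1971 → s = 28.1971

28.1971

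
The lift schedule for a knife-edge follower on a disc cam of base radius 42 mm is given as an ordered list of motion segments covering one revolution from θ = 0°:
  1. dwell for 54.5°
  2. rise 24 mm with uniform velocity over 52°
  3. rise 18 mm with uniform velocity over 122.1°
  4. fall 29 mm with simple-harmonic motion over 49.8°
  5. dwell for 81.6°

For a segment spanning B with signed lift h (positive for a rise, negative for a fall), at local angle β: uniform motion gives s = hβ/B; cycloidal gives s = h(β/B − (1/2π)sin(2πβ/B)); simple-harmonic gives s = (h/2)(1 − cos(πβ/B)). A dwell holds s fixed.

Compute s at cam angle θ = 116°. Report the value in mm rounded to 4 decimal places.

seg 1 [0°–54.5°] dwell: s stays 0.0000
seg 2 [54.5°–106.5°] uniform, h=24: full span → s += 24 → s = 24.0000
seg 3 [106.5°–228.6°] uniform, h=18: θ=116° here. β=9.5, B=122.1. 18·9.5/122.1 = 1.4005 → s = 25.4005

25.4005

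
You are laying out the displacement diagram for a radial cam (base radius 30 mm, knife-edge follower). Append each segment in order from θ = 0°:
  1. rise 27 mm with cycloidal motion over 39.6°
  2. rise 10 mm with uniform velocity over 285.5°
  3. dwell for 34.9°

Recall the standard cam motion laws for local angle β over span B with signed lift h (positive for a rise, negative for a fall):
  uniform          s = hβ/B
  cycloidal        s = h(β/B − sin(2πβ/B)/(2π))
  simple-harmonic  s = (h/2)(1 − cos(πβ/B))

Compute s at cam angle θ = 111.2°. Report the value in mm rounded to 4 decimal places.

seg 1 [0°–39.6°] cycloidal, h=27: full span → s += 27 → s = 27.0000
seg 2 [39.6°–325.1°] uniform, h=10: θ=111.2° here. β=71.6, B=285.5. 10·71.6/285.5 = 2.5079 → s = 29.5079

29.5079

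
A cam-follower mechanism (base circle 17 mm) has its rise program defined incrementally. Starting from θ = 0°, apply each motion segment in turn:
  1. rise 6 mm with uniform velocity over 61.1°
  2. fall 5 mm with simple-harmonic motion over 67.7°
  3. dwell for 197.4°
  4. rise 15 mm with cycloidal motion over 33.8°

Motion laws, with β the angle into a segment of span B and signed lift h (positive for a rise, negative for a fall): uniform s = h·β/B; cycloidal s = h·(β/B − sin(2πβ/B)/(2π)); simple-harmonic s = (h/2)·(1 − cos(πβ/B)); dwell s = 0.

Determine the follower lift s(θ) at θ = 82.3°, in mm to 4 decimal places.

seg 1 [0°–61.1°] uniform, h=6: full span → s += 6 → s = 6.0000
seg 2 [61.1°–128.8°] simple-harmonic, h=-5: θ=82.3° here. β=21.2, B=67.7. -5/2·(1 − cos(π·0.3131)) = -1.1153 → s = 4.8847

4.8847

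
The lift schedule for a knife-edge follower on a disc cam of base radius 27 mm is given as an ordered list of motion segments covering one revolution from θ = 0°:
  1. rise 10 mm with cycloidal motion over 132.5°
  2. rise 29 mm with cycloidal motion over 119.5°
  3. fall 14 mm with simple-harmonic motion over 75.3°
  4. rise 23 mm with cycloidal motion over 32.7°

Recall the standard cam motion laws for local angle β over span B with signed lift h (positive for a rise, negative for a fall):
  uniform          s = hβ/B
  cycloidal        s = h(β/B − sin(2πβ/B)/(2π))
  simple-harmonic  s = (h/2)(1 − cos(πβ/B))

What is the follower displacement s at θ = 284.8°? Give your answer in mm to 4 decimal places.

seg 1 [0°–132.5°] cycloidal, h=10: full span → s += 10 → s = 10.0000
seg 2 [132.5°–252°] cycloidal, h=29: full span → s += 29 → s = 39.0000
seg 3 [252°–327.3°] simple-harmonic, h=-14: θ=284.8° here. β=32.8, B=75.3. -14/2·(1 − cos(π·0.4356)) = -5.5932 → s = 33.4068

33.4068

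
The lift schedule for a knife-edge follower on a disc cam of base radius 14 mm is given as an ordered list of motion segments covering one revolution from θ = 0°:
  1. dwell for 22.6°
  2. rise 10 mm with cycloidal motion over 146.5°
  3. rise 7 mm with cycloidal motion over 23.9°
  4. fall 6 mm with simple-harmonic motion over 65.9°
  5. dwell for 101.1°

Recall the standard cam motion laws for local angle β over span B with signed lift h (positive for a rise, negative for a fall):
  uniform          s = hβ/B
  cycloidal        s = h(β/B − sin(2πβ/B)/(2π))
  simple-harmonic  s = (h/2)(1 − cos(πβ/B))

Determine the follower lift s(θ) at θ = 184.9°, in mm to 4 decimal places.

seg 1 [0°–22.6°] dwell: s stays 0.0000
seg 2 [22.6°–169.1°] cycloidal, h=10: full span → s += 10 → s = 10.0000
seg 3 [169.1°–193°] cycloidal, h=7: θ=184.9° here. β=15.8, B=23.9. 7·(0.6611 − sin(2π·0.6611)/(2π)) = 5.5723 → s = 15.5723

15.5723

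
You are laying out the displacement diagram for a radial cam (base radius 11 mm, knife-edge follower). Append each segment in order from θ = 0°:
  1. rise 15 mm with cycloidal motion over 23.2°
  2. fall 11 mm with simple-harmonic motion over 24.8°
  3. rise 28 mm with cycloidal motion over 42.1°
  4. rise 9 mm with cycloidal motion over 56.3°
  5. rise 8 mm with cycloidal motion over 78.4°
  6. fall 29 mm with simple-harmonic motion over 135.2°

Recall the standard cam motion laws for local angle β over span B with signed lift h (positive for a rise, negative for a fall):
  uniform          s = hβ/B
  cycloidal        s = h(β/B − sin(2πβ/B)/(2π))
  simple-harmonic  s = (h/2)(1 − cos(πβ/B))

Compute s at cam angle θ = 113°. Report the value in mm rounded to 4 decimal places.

seg 1 [0°–23.2°] cycloidal, h=15: full span → s += 15 → s = 15.0000
seg 2 [23.2°–48°] simple-harmonic, h=-11: full span → s += -11 → s = 4.0000
seg 3 [48°–90.1°] cycloidal, h=28: full span → s += 28 → s = 32.0000
seg 4 [90.1°–146.4°] cycloidal, h=9: θ=113° here. β=22.9, B=56.3. 9·(0.4067 − sin(2π·0.4067)/(2π)) = 2.8687 → s = 34.8687

34.8687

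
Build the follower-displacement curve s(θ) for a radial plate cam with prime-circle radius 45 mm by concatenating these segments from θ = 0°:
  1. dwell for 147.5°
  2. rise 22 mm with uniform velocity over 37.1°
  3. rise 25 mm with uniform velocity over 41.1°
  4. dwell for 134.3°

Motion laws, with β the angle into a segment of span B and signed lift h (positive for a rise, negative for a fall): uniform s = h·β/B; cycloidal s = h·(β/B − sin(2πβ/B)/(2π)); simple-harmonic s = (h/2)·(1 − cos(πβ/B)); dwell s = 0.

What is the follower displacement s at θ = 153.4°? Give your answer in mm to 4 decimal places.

seg 1 [0°–147.5°] dwell: s stays 0.0000
seg 2 [147.5°–184.6°] uniform, h=22: θ=153.4° here. β=5.9, B=37.1. 22·5.9/37.1 = 3.4987 → s = 3.4987

3.4987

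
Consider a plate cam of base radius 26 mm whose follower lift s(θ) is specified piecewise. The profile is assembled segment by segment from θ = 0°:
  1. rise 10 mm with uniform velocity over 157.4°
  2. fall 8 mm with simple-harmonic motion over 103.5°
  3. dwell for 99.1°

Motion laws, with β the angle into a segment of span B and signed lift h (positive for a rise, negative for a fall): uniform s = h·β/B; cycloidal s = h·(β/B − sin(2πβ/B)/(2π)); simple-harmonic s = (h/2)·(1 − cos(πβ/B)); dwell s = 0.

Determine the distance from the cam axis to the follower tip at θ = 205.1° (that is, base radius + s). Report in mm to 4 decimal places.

seg 1 [0°–157.4°] uniform, h=10: full span → s += 10 → s = 10.0000
seg 2 [157.4°–260.9°] simple-harmonic, h=-8: θ=205.1° here. β=47.7, B=103.5. -8/2·(1 − cos(π·0.4609)) = -3.5095 → s = 6.4905
radial distance = base radius + s = 26 + 6.4905 = 32.4905

32.4905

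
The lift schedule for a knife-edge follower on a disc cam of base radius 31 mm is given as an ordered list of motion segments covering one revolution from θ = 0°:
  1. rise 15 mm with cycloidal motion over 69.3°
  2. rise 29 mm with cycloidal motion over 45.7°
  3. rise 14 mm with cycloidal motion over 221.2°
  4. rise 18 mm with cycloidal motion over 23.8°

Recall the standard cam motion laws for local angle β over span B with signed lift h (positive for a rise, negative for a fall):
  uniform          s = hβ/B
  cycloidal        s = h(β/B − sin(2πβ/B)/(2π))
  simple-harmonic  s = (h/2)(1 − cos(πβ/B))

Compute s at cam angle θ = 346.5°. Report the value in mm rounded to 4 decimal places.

seg 1 [0°–69.3°] cycloidal, h=15: full span → s += 15 → s = 15.0000
seg 2 [69.3°–115°] cycloidal, h=29: full span → s += 29 → s = 44.0000
seg 3 [115°–336.2°] cycloidal, h=14: full span → s += 14 → s = 58.0000
seg 4 [336.2°–360°] cycloidal, h=18: θ=346.5° here. β=10.3, B=23.8. 18·(0.4328 − sin(2π·0.4328)/(2π)) = 6.6155 → s = 64.6155

64.6155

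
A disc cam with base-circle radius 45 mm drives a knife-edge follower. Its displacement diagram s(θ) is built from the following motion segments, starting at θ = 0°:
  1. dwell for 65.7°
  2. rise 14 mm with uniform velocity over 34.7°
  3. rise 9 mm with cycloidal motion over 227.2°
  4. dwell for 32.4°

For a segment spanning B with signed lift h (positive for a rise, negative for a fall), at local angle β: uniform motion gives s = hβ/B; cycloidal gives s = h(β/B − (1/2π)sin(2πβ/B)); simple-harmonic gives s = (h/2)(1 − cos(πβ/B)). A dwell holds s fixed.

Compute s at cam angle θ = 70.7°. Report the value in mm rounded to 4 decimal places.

seg 1 [0°–65.7°] dwell: s stays 0.0000
seg 2 [65.7°–100.4°] uniform, h=14: θ=70.7° here. β=5, B=34.7. 14·5/34.7 = 2.0173 → s = 2.0173

2.0173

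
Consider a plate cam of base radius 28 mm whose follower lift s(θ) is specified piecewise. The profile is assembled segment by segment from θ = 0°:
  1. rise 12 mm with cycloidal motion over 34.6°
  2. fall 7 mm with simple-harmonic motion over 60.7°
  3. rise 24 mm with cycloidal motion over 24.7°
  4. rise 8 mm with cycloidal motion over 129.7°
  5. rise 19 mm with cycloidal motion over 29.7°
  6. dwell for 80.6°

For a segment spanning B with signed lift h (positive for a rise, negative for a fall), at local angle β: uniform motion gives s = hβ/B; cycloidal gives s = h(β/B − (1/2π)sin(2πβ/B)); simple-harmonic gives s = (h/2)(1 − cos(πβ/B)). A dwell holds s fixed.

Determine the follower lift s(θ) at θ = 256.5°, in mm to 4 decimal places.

seg 1 [0°–34.6°] cycloidal, h=12: full span → s += 12 → s = 12.0000
seg 2 [34.6°–95.3°] simple-harmonic, h=-7: full span → s += -7 → s = 5.0000
seg 3 [95.3°–120°] cycloidal, h=24: full span → s += 24 → s = 29.0000
seg 4 [120°–249.7°] cycloidal, h=8: full span → s += 8 → s = 37.0000
seg 5 [249.7°–279.4°] cycloidal, h=19: θ=256.5° here. β=6.8, B=29.7. 19·(0.2290 − sin(2π·0.2290)/(2π)) = 1.3526 → s = 38.3526

38.3526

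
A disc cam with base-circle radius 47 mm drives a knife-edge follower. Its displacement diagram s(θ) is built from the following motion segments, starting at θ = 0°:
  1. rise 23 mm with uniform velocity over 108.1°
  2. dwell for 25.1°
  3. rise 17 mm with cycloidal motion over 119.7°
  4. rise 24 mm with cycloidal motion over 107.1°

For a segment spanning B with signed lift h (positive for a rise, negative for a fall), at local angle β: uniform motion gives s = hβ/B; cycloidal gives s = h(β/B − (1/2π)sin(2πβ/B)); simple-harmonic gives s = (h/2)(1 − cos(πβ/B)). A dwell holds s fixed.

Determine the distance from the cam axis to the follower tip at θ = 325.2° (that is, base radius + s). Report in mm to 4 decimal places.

seg 1 [0°–108.1°] uniform, h=23: full span → s += 23 → s = 23.0000
seg 2 [108.1°–133.2°] dwell: s stays 23.0000
seg 3 [133.2°–252.9°] cycloidal, h=17: full span → s += 17 → s = 40.0000
seg 4 [252.9°–360°] cycloidal, h=24: θ=325.2° here. β=72.3, B=107.1. 24·(0.6751 − sin(2π·0.6751)/(2π)) = 19.6058 → s = 59.6058
radial distance = base radius + s = 47 + 59.6058 = 106.6058

106.6058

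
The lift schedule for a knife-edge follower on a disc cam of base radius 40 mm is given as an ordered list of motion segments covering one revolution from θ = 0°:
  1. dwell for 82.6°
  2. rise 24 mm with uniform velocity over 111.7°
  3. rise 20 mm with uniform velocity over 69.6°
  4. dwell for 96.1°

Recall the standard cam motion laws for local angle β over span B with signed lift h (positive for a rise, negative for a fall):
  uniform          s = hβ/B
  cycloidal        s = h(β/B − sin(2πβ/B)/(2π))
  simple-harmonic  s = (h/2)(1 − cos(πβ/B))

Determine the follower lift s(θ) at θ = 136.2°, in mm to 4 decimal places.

seg 1 [0°–82.6°] dwell: s stays 0.0000
seg 2 [82.6°–194.3°] uniform, h=24: θ=136.2° here. β=53.6, B=111.7. 24·53.6/111.7 = 11.5166 → s = 11.5166

11.5166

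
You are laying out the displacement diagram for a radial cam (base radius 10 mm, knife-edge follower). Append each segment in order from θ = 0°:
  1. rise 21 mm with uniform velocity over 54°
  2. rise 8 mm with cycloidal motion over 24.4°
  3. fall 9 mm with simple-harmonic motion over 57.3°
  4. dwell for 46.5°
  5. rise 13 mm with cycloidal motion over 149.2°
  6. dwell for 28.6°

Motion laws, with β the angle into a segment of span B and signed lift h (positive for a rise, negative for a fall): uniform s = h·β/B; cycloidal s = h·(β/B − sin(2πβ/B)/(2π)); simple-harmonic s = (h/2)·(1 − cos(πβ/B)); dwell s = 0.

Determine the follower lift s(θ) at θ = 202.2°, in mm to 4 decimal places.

seg 1 [0°–54°] uniform, h=21: full span → s += 21 → s = 21.0000
seg 2 [54°–78.4°] cycloidal, h=8: full span → s += 8 → s = 29.0000
seg 3 [78.4°–135.7°] simple-harmonic, h=-9: full span → s += -9 → s = 20.0000
seg 4 [135.7°–182.2°] dwell: s stays 20.0000
seg 5 [182.2°–331.4°] cycloidal, h=13: θ=202.2° here. β=20, B=149.2. 13·(0.1340 − sin(2π·0.1340)/(2π)) = 0.1988 → s = 20.1988

20.1988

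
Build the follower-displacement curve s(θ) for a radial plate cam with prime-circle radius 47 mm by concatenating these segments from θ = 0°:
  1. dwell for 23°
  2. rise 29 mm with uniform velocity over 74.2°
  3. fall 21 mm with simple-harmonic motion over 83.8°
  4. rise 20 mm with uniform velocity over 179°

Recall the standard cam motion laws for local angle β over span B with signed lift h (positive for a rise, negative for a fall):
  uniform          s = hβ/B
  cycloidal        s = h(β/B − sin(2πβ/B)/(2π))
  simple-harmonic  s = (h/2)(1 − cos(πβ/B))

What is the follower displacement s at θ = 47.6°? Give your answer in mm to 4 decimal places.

seg 1 [0°–23°] dwell: s stays 0.0000
seg 2 [23°–97.2°] uniform, h=29: θ=47.6° here. β=24.6, B=74.2. 29·24.6/74.2 = 9.6146 → s = 9.6146

9.6146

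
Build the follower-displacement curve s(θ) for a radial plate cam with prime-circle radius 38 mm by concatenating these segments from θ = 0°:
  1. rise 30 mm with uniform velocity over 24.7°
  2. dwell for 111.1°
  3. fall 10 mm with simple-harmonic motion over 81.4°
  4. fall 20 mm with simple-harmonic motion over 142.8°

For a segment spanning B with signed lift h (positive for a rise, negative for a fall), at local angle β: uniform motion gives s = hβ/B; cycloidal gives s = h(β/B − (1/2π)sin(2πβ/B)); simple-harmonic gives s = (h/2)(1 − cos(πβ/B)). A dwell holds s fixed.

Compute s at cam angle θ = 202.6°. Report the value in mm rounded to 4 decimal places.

seg 1 [0°–24.7°] uniform, h=30: full span → s += 30 → s = 30.0000
seg 2 [24.7°–135.8°] dwell: s stays 30.0000
seg 3 [135.8°–217.2°] simple-harmonic, h=-10: θ=202.6° here. β=66.8, B=81.4. -10/2·(1 − cos(π·0.8206)) = -9.2270 → s = 20.7730

20.7730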